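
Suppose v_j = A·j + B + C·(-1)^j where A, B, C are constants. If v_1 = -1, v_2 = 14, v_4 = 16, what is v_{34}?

At j = 1, 2, 4: A + B - C = -1; 2A + B + C = 14; 4A + B + C = 16.
Subtracting the first from the second: A + 2C = 15.
Subtracting the second from the third: 2A = 2.
Solving: C = 7, A = 1, then B = 5.
Therefore v_{34} = 34 + 5 + 7·1 = 46.

46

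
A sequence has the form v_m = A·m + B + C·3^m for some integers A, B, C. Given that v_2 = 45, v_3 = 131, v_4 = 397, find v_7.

The three given values yield: 2A + B + 9C = 45; 3A + B + 27C = 131; 4A + B + 81C = 397.
Subtracting the first from the second: A + 18C = 86.
Subtracting the second from the third: A + 54C = 266.
Solving: C = 5, A = -4, then B = 8.
Therefore v_7 = -28 + 8 + 5·2187 = 10915.

10915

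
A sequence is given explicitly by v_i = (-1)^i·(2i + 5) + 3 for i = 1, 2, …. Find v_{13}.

-28

(-1)^13 = -1; 2i + 5 at i=13 is 31; so v_{13} = -28.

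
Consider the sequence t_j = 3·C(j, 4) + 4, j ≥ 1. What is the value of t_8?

214

C(8, 4) = 70, so t_8 = 214.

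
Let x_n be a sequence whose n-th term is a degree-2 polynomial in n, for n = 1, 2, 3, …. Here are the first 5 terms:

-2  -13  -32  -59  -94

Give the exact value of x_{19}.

-1424

1st diffs: -11, -19, -27, -35.
2nd diffs: -8, -8, -8 (constant).
Newton forward-difference form: x_n = -2 + (-11)·C(n-1,1) + (-8)·C(n-1,2).
At n = 19: n-1 = 18, so x_{19} = -2 - 198 - 1224 = -1424.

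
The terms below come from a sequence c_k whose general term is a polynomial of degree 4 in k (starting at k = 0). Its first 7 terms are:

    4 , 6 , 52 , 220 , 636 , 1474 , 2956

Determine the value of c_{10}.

1st diffs: 2, 46, 168, 416, 838, 1482.
2nd diffs: 44, 122, 248, 422, 644.
3rd diffs: 78, 126, 174, 222.
4th diffs: 48, 48, 48 (constant).
Newton forward-difference form: c_k = 4 + 2·C(k,1) + 44·C(k,2) + 78·C(k,3) + 48·C(k,4).
At k = 10: k = 10, so c_{10} = 4 + 20 + 1980 + 9360 + 10080 = 21444.

21444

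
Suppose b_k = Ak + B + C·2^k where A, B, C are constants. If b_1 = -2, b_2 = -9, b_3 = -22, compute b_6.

At k = 1, 2, 3: A + B + 2C = -2; 2A + B + 4C = -9; 3A + B + 8C = -22.
Subtracting the first from the second: A + 2C = -7.
Subtracting the second from the third: A + 4C = -13.
Solving: C = -3, A = -1, then B = 5.
Therefore b_6 = -6 + 5 + (-3)·64 = -193.

-193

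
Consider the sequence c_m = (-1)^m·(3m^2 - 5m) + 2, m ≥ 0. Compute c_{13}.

(-1)^13 = -1; 3m^2 - 5m at m=13 is 442; so c_{13} = -440.

-440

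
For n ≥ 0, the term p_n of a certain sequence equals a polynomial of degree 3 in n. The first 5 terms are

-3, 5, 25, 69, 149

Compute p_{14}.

1st diffs: 8, 20, 44, 80.
2nd diffs: 12, 24, 36.
3rd diffs: 12, 12 (constant).
Newton forward-difference form: p_n = -3 + 8·C(n,1) + 12·C(n,2) + 12·C(n,3).
At n = 14: n = 14, so p_{14} = -3 + 112 + 1092 + 4368 = 5569.

5569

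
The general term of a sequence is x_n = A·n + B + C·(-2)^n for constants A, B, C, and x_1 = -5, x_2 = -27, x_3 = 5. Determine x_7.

Write the equations: A + B - 2C = -5; 2A + B + 4C = -27; 3A + B - 8C = 5.
Subtracting the first from the second: A + 6C = -22.
Subtracting the second from the third: A - 12C = 32.
Solving: C = -3, A = -4, then B = -7.
So x_n = -4·n + (-7) + (-3)·(-2)^n; at n=7 this is 349.

349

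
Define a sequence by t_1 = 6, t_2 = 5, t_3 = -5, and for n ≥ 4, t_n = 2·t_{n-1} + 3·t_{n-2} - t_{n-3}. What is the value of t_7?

Iterate the recurrence:
t_4 = -1, t_5 = -22, t_6 = -42, t_7 = -149.

-149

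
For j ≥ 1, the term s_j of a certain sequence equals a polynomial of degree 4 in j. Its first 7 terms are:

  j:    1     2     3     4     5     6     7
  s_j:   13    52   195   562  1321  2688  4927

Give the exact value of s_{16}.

1st diffs: 39, 143, 367, 759, 1367, 2239.
2nd diffs: 104, 224, 392, 608, 872.
3rd diffs: 120, 168, 216, 264.
4th diffs: 48, 48, 48 (constant).
So s_j = 2j^4 + 2j^2 + 3j + 6.
Evaluating at j = 16 gives s_{16} = 131638.

131638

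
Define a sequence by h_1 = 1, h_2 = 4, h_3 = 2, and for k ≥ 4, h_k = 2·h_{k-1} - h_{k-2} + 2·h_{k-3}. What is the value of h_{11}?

Step forward from the initial values:
h_4 = 2; h_5 = 10; h_6 = 22; h_7 = 38; h_8 = 74; h_9 = 154; h_{10} = 310; h_{11} = 614.

614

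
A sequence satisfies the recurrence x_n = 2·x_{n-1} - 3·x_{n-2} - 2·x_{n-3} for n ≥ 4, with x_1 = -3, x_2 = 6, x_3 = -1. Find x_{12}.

Applying the relation repeatedly:
x_4 = -14; x_5 = -37; x_6 = -30; x_7 = 79; x_8 = 322; x_9 = 467; x_{10} = -190; x_{11} = -2425; x_{12} = -5214.

-5214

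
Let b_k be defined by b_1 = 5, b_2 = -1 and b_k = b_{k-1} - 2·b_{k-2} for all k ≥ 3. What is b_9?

Step forward from the initial values:
b_3 = -11;  b_4 = -9;  b_5 = 13;  b_6 = 31;  b_7 = 5;  b_8 = -57;  b_9 = -67.

-67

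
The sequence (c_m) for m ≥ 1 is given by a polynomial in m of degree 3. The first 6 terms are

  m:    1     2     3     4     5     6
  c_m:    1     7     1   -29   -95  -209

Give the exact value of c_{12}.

1st diffs: 6, -6, -30, -66, -114.
2nd diffs: -12, -24, -36, -48.
3rd diffs: -12, -12, -12 (constant).
So c_m = -2m^3 + 6m^2 + 2m - 5.
Evaluating at m = 12 gives c_{12} = -2573.

-2573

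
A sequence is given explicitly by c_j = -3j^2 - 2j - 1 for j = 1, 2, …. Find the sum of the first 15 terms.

Over j = 1..15: Σj = 120, Σj² = 1240.
Total = (-3)·1240 + (-2)·120 + (-1)·15 = -3975.

-3975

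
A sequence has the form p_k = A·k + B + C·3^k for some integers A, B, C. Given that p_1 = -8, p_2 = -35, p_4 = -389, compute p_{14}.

Plug in k = 1, 2, 4: A + B + 3C = -8; 2A + B + 9C = -35; 4A + B + 81C = -389.
Subtracting the first from the second: A + 6C = -27.
Subtracting the second from the third: 2A + 72C = -354.
Solving: C = -5, A = 3, then B = 4.
So p_k = 3·k + 4 + (-5)·3^k; at k=14 this is -23914799.

-23914799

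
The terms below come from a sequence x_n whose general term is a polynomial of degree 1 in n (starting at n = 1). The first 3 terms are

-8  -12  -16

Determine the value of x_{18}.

-76

1st diffs: -4, -4 (constant).
So x_n = -4n - 4.
Evaluating at n = 18 gives x_{18} = -76.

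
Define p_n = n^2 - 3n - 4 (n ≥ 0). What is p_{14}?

p_{14} = 1·14^2 - 3·14 - 4 = 150.

150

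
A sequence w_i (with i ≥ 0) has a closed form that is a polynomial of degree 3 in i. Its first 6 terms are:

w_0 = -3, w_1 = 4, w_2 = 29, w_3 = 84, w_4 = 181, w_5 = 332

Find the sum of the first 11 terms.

7282

1st diffs: 7, 25, 55, 97, 151.
2nd diffs: 18, 30, 42, 54.
3rd diffs: 12, 12, 12 (constant).
Newton forward-difference form: w_i = -3 + 7·C(i,1) + 18·C(i,2) + 12·C(i,3).
Continuing: …, 549, 844, 1229, 1716, …, w_{10} = 2317.
Summing i = 0..10 (11 terms) gives 7282.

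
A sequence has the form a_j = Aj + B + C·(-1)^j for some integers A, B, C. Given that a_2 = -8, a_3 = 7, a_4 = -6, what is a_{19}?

The three given values yield: 2A + B + C = -8; 3A + B - C = 7; 4A + B + C = -6.
Subtracting the first from the second: A - 2C = 15.
Subtracting the second from the third: A + 2C = -13.
Solving: C = -7, A = 1, then B = -3.
Hence a_{19} = 1·19 + (-3) + (-7)·(-1) = 23.

23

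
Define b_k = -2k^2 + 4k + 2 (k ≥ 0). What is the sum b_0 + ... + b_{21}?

-5654

Over k = 0..21: Σk = 231, Σk² = 3311.
Total = (-2)·3311 + (4)·231 + (2)·22 = -5654.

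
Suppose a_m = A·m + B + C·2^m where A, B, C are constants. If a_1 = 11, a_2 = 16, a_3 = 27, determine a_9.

Write the equations: A + B + 2C = 11; 2A + B + 4C = 16; 3A + B + 8C = 27.
Subtracting the first from the second: A + 2C = 5.
Subtracting the second from the third: A + 4C = 11.
Solving: C = 3, A = -1, then B = 6.
Hence a_9 = -1·9 + 6 + 3·512 = 1533.

1533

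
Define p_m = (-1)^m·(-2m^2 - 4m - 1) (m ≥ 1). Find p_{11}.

(-1)^11 = -1; -2m^2 - 4m - 1 at m=11 is -287; so p_{11} = 287.

287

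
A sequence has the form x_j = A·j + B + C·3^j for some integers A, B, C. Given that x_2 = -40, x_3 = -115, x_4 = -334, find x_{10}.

-236224

At j = 2, 3, 4: 2A + B + 9C = -40; 3A + B + 27C = -115; 4A + B + 81C = -334.
Subtracting the first from the second: A + 18C = -75.
Subtracting the second from the third: A + 54C = -219.
Solving: C = -4, A = -3, then B = 2.
So x_j = -3·j + 2 + (-4)·3^j; at j=10 this is -236224.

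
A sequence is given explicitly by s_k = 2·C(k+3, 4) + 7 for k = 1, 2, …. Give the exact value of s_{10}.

1437

C(13, 4) = 715, so s_{10} = 1437.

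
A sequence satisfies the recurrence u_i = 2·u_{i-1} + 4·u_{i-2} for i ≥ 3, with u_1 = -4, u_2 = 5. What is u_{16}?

Compute successive terms:
u_3 = -6, u_4 = 8, u_5 = -8, …, u_{13} = 16384, u_{14} = 53248, u_{15} = 172032, u_{16} = 557056.

557056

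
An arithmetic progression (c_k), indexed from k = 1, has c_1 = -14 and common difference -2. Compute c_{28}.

-68

c_k = -14 + (k - 1)·(-2).
c_{28} = -14 + 27·(-2) = -68.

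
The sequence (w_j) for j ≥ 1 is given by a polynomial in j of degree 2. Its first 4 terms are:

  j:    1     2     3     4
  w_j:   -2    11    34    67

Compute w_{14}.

1st diffs: 13, 23, 33.
2nd diffs: 10, 10 (constant).
Newton forward-difference form: w_j = -2 + 13·C(j-1,1) + 10·C(j-1,2).
At j = 14: j-1 = 13, so w_{14} = -2 + 169 + 780 = 947.

947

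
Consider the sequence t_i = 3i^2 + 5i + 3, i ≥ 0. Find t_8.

235

t_8 = 3·8^2 + 5·8 + 3 = 235.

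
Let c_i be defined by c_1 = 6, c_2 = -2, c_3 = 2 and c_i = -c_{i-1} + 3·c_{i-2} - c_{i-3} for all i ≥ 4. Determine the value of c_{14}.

-71682

Step forward from the initial values:
c_4 = -14, c_5 = 22, c_6 = -66, …, c_{11} = 5090, c_{12} = -12302, c_{13} = 29686, c_{14} = -71682.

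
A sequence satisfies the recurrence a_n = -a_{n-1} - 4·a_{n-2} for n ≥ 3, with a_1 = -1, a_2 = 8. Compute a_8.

Step forward from the initial values:
a_3 = -4;  a_4 = -28;  a_5 = 44;  a_6 = 68;  a_7 = -244;  a_8 = -28.

-28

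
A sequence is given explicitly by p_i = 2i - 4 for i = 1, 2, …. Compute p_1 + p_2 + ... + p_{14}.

Over i = 1..14: Σi = 105.
Total = (2)·105 + (-4)·14 = 154.

154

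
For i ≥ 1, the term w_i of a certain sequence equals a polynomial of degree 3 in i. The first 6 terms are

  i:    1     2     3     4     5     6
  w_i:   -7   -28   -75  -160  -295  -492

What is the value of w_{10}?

1st diffs: -21, -47, -85, -135, -197.
2nd diffs: -26, -38, -50, -62.
3rd diffs: -12, -12, -12 (constant).
Newton forward-difference form: w_i = -7 + (-21)·C(i-1,1) + (-26)·C(i-1,2) + (-12)·C(i-1,3).
At i = 10: i-1 = 9, so w_{10} = -7 - 189 - 936 - 1008 = -2140.

-2140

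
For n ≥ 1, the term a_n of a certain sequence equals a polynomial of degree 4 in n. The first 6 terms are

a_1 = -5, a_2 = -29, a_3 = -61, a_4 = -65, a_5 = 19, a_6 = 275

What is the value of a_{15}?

1st diffs: -24, -32, -4, 84, 256.
2nd diffs: -8, 28, 88, 172.
3rd diffs: 36, 60, 84.
4th diffs: 24, 24 (constant).
So a_n = n^4 - 4n^3 - 5n^2 + 4n - 1.
Evaluating at n = 15 gives a_{15} = 36059.

36059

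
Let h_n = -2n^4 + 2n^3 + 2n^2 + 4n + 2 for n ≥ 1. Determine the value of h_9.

-11464

h_9 = -2·9^4 + 2·9^3 + 2·9^2 + 4·9 + 2 = -11464.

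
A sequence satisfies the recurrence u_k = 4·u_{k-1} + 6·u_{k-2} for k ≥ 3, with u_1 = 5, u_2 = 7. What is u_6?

7420

Iterate the recurrence:
u_3 = 58;  u_4 = 274;  u_5 = 1444;  u_6 = 7420.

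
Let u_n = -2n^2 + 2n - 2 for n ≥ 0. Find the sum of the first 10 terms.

-500

Over n = 0..9: Σn = 45, Σn² = 285.
Total = (-2)·285 + (2)·45 + (-2)·10 = -500.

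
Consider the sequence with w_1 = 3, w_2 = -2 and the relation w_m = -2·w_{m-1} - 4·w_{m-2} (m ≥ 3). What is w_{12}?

-4096

Step forward from the initial values:
w_3 = -8  w_4 = 24  w_5 = -16  w_6 = -64  w_7 = 192  w_8 = -128  w_9 = -512  w_{10} = 1536  w_{11} = -1024  w_{12} = -4096.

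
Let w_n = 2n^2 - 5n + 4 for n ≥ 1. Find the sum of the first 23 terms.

Over n = 1..23: Σn = 276, Σn² = 4324.
Total = (2)·4324 + (-5)·276 + (4)·23 = 7360.

7360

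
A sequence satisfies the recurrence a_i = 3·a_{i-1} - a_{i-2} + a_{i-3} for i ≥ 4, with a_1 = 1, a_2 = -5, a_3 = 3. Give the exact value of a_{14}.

Iterate the recurrence:
a_4 = 15;  a_5 = 37;  a_6 = 99;  …;  a_{11} = 16203;  a_{12} = 44871;  a_{13} = 124261;  a_{14} = 344115.

344115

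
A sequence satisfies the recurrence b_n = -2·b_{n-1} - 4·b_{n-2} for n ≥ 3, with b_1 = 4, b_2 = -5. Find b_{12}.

-3072

Iterate the recurrence:
b_3 = -6;  b_4 = 32;  b_5 = -40;  b_6 = -48;  b_7 = 256;  b_8 = -320;  b_9 = -384;  b_{10} = 2048;  b_{11} = -2560;  b_{12} = -3072.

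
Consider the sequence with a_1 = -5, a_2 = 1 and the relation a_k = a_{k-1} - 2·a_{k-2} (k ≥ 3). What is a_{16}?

Iterate the recurrence:
a_3 = 11; a_4 = 9; a_5 = -13; …; a_{13} = 275; a_{14} = 449; a_{15} = -101; a_{16} = -999.

-999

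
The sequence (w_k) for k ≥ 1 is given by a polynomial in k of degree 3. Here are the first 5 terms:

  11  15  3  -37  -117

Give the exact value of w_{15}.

1st diffs: 4, -12, -40, -80.
2nd diffs: -16, -28, -40.
3rd diffs: -12, -12 (constant).
Newton forward-difference form: w_k = 11 + 4·C(k-1,1) + (-16)·C(k-1,2) + (-12)·C(k-1,3).
At k = 15: k-1 = 14, so w_{15} = 11 + 56 - 1456 - 4368 = -5757.

-5757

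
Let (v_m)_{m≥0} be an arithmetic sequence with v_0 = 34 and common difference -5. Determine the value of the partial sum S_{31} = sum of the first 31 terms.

v_m = 34 + (m - 0)·(-5).
v_{30} = -116; S = 31·(34 + (-116))/2 = -1271.

-1271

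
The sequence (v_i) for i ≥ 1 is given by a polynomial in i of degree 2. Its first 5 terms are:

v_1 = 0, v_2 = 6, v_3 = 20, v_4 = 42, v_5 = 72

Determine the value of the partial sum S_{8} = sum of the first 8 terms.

1st diffs: 6, 14, 22, 30.
2nd diffs: 8, 8, 8 (constant).
Newton forward-difference form: v_i = 6·C(i-1,1) + 8·C(i-1,2).
Continuing: 110, 156, 210.
Summing i = 1..8 (8 terms) gives 616.

616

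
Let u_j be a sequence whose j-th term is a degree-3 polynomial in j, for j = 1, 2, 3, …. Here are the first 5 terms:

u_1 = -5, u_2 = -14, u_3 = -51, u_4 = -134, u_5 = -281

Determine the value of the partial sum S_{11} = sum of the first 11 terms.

1st diffs: -9, -37, -83, -147.
2nd diffs: -28, -46, -64.
3rd diffs: -18, -18 (constant).
Newton forward-difference form: u_j = -5 + (-9)·C(j-1,1) + (-28)·C(j-1,2) + (-18)·C(j-1,3).
Continuing: …, -510, -839, -1286, -1869, …, u_{11} = -3515.
Summing j = 1..11 (11 terms) gives -11110.

-11110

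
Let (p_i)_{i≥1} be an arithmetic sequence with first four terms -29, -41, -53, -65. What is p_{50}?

Common difference d = -12.
p_i = -29 + (i - 1)·(-12).
p_{50} = -29 + 49·(-12) = -617.

-617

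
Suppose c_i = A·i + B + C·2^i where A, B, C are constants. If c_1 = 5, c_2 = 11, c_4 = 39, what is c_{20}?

2097191

The three given values yield: A + B + 2C = 5; 2A + B + 4C = 11; 4A + B + 16C = 39.
Subtracting the first from the second: A + 2C = 6.
Subtracting the second from the third: 2A + 12C = 28.
Solving: C = 2, A = 2, then B = -1.
Therefore c_{20} = 40 + (-1) + 2·1048576 = 2097191.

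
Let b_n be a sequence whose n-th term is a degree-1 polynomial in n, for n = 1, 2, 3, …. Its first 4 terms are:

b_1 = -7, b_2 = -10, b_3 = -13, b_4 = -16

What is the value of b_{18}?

-58

1st diffs: -3, -3, -3 (constant).
So b_n = -3n - 4.
Evaluating at n = 18 gives b_{18} = -58.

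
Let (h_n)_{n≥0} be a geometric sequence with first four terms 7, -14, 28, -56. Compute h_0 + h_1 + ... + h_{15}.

-152915

Common ratio r = -2.
h_n = 7·(-2)^(n-0).
S = 7·((-2)^16 - 1)/(-2 - 1) = 7·(65536 - 1)/(-3) = -152915.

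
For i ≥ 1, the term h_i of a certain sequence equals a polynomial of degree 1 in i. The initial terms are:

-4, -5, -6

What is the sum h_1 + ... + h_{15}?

1st diffs: -1, -1 (constant).
So h_i = -i - 3.
Continuing: …, -7, -8, -9, -10, …, h_{15} = -18.
Summing i = 1..15 (15 terms) gives -165.

-165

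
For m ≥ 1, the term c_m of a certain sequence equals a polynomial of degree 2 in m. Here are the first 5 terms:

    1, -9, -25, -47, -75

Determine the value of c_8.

1st diffs: -10, -16, -22, -28.
2nd diffs: -6, -6, -6 (constant).
So c_m = -3m^2 - m + 5.
Evaluating at m = 8 gives c_8 = -195.

-195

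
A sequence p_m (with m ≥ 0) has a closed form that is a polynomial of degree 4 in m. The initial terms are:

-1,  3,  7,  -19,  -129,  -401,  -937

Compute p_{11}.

1st diffs: 4, 4, -26, -110, -272, -536.
2nd diffs: 0, -30, -84, -162, -264.
3rd diffs: -30, -54, -78, -102.
4th diffs: -24, -24, -24 (constant).
Newton forward-difference form: p_m = -1 + 4·C(m,1) + (-30)·C(m,3) + (-24)·C(m,4).
At m = 11: m = 11, so p_{11} = -1 + 44 - 4950 - 7920 = -12827.

-12827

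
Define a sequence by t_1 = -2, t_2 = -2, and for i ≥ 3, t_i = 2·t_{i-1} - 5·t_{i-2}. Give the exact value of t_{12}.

-12938

Applying the relation repeatedly:
t_3 = 6  t_4 = 22  t_5 = 14  t_6 = -82  t_7 = -234  t_8 = -58  t_9 = 1054  t_{10} = 2398  t_{11} = -474  t_{12} = -12938.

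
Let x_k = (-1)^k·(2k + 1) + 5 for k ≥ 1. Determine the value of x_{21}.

(-1)^21 = -1; 2k + 1 at k=21 is 43; so x_{21} = -38.

-38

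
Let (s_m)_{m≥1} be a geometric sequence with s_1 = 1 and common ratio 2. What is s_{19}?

s_m = 1·2^(m-1).
s_{19} = 1·2^18 = 262144.

262144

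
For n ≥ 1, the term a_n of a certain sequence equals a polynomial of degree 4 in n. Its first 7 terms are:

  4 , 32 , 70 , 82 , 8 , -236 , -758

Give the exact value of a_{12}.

-12998

1st diffs: 28, 38, 12, -74, -244, -522.
2nd diffs: 10, -26, -86, -170, -278.
3rd diffs: -36, -60, -84, -108.
4th diffs: -24, -24, -24 (constant).
So a_n = -n^4 + 4n^3 + 6n^2 - 3n - 2.
Evaluating at n = 12 gives a_{12} = -12998.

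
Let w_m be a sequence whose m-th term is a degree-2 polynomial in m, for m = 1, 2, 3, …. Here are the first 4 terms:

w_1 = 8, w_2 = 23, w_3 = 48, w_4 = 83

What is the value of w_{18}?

1st diffs: 15, 25, 35.
2nd diffs: 10, 10 (constant).
Newton forward-difference form: w_m = 8 + 15·C(m-1,1) + 10·C(m-1,2).
At m = 18: m-1 = 17, so w_{18} = 8 + 255 + 1360 = 1623.

1623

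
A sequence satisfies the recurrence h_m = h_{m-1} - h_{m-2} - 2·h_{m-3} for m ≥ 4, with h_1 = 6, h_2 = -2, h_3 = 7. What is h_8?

24

h_4 = -3; h_5 = -6; h_6 = -17; h_7 = -5; h_8 = 24.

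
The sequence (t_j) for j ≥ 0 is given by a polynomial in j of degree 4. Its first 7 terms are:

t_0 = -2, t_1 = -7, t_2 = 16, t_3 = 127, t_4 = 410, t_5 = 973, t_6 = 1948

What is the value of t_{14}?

1st diffs: -5, 23, 111, 283, 563, 975.
2nd diffs: 28, 88, 172, 280, 412.
3rd diffs: 60, 84, 108, 132.
4th diffs: 24, 24, 24 (constant).
Newton forward-difference form: t_j = -2 + (-5)·C(j,1) + 28·C(j,2) + 60·C(j,3) + 24·C(j,4).
At j = 14: j = 14, so t_{14} = -2 - 70 + 2548 + 21840 + 24024 = 48340.

48340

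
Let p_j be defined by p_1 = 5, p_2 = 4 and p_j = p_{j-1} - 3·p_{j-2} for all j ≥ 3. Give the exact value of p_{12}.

Compute successive terms:
p_3 = -11; p_4 = -23; p_5 = 10; p_6 = 79; p_7 = 49; p_8 = -188; p_9 = -335; p_{10} = 229; p_{11} = 1234; p_{12} = 547.

547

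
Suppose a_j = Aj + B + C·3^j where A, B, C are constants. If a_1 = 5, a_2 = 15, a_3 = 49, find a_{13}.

3188621

Write the equations: A + B + 3C = 5; 2A + B + 9C = 15; 3A + B + 27C = 49.
Subtracting the first from the second: A + 6C = 10.
Subtracting the second from the third: A + 18C = 34.
Solving: C = 2, A = -2, then B = 1.
Hence a_{13} = -2·13 + 1 + 2·1594323 = 3188621.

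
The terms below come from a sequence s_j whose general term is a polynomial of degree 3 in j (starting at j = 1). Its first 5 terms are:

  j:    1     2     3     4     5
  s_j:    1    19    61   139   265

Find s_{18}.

11731

1st diffs: 18, 42, 78, 126.
2nd diffs: 24, 36, 48.
3rd diffs: 12, 12 (constant).
So s_j = 2j^3 + 4j - 5.
Evaluating at j = 18 gives s_{18} = 11731.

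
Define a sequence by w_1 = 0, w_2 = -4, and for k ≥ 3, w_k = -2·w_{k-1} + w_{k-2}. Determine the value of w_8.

-676

Iterate the recurrence:
w_3 = 8;  w_4 = -20;  w_5 = 48;  w_6 = -116;  w_7 = 280;  w_8 = -676.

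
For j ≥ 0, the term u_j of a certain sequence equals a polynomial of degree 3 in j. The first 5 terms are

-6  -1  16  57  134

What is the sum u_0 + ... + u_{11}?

1st diffs: 5, 17, 41, 77.
2nd diffs: 12, 24, 36.
3rd diffs: 12, 12 (constant).
Newton forward-difference form: u_j = -6 + 5·C(j,1) + 12·C(j,2) + 12·C(j,3).
Continuing: …, 259, 444, 701, 1042, …, u_{11} = 2689.
Summing j = 0..11 (12 terms) gives 8838.

8838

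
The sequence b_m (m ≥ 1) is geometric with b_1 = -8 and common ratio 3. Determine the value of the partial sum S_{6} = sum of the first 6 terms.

b_m = (-8)·3^(m-1).
S = (-8)·(3^6 - 1)/(3 - 1) = (-8)·(729 - 1)/(2) = -2912.

-2912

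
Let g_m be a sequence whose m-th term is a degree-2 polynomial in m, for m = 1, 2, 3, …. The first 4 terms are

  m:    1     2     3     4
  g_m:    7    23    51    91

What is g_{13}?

1st diffs: 16, 28, 40.
2nd diffs: 12, 12 (constant).
Newton forward-difference form: g_m = 7 + 16·C(m-1,1) + 12·C(m-1,2).
At m = 13: m-1 = 12, so g_{13} = 7 + 192 + 792 = 991.

991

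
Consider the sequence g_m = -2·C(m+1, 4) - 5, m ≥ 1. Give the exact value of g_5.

C(6, 4) = 15, so g_5 = -35.

-35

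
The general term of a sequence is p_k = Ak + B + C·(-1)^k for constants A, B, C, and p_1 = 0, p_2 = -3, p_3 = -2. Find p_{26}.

At k = 1, 2, 3: A + B - C = 0; 2A + B + C = -3; 3A + B - C = -2.
Subtracting the first from the second: A + 2C = -3.
Subtracting the second from the third: A - 2C = 1.
Solving: C = -1, A = -1, then B = 0.
Hence p_{26} = -1·26 + 0 + (-1)·1 = -27.

-27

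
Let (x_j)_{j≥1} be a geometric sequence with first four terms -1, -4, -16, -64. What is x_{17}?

Common ratio r = 4.
x_j = (-1)·4^(j-1).
x_{17} = (-1)·4^16 = -4294967296.

-4294967296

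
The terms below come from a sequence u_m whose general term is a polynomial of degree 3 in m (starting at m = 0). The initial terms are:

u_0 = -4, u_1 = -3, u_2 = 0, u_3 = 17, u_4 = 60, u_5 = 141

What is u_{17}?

1st diffs: 1, 3, 17, 43, 81.
2nd diffs: 2, 14, 26, 38.
3rd diffs: 12, 12, 12 (constant).
Newton forward-difference form: u_m = -4 + 1·C(m,1) + 2·C(m,2) + 12·C(m,3).
At m = 17: m = 17, so u_{17} = -4 + 17 + 272 + 8160 = 8445.

8445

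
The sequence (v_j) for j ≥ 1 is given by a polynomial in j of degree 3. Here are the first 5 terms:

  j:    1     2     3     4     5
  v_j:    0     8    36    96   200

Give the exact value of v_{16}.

7680

1st diffs: 8, 28, 60, 104.
2nd diffs: 20, 32, 44.
3rd diffs: 12, 12 (constant).
Newton forward-difference form: v_j = 8·C(j-1,1) + 20·C(j-1,2) + 12·C(j-1,3).
At j = 16: j-1 = 15, so v_{16} = 120 + 2100 + 5460 = 7680.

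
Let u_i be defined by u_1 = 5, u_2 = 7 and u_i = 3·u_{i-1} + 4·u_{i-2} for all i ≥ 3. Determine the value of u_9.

157289

Step forward from the initial values:
u_3 = 41; u_4 = 151; u_5 = 617; u_6 = 2455; u_7 = 9833; u_8 = 39319; u_9 = 157289.
(Characteristic roots are 4 and -1.)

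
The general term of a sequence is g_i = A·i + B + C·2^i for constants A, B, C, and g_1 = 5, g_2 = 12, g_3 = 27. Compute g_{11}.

8179

At i = 1, 2, 3: A + B + 2C = 5; 2A + B + 4C = 12; 3A + B + 8C = 27.
Subtracting the first from the second: A + 2C = 7.
Subtracting the second from the third: A + 4C = 15.
Solving: C = 4, A = -1, then B = -2.
Hence g_{11} = -1·11 + (-2) + 4·2048 = 8179.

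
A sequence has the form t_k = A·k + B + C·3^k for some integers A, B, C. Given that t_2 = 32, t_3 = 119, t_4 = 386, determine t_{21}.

Write the equations: 2A + B + 9C = 32; 3A + B + 27C = 119; 4A + B + 81C = 386.
Subtracting the first from the second: A + 18C = 87.
Subtracting the second from the third: A + 54C = 267.
Solving: C = 5, A = -3, then B = -7.
Hence t_{21} = -3·21 + (-7) + 5·10460353203 = 52301765945.

52301765945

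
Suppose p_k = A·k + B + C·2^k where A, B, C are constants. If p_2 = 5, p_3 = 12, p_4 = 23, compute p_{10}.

The three given values yield: 2A + B + 4C = 5; 3A + B + 8C = 12; 4A + B + 16C = 23.
Subtracting the first from the second: A + 4C = 7.
Subtracting the second from the third: A + 8C = 11.
Solving: C = 1, A = 3, then B = -5.
Hence p_{10} = 3·10 + (-5) + 1·1024 = 1049.

1049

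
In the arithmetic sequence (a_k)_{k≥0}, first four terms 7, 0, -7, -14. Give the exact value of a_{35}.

-238

Common difference d = -7.
a_k = 7 + (k - 0)·(-7).
a_{35} = 7 + 35·(-7) = -238.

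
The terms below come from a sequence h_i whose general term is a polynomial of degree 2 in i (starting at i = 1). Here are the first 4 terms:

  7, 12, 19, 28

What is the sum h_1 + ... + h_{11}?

682

1st diffs: 5, 7, 9.
2nd diffs: 2, 2 (constant).
Newton forward-difference form: h_i = 7 + 5·C(i-1,1) + 2·C(i-1,2).
Continuing: …, 39, 52, 67, 84, …, h_{11} = 147.
Summing i = 1..11 (11 terms) gives 682.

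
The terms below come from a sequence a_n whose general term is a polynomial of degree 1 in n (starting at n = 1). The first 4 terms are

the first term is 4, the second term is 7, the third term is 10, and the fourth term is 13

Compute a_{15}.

46

1st diffs: 3, 3, 3 (constant).
So a_n = 3n + 1.
Evaluating at n = 15 gives a_{15} = 46.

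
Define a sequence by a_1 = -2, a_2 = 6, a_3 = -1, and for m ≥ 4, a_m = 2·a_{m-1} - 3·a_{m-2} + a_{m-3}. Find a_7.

73

Applying the relation repeatedly:
a_4 = -22, a_5 = -35, a_6 = -5, a_7 = 73.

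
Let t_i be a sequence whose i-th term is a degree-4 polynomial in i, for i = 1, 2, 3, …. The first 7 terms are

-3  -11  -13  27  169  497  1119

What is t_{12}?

1st diffs: -8, -2, 40, 142, 328, 622.
2nd diffs: 6, 42, 102, 186, 294.
3rd diffs: 36, 60, 84, 108.
4th diffs: 24, 24, 24 (constant).
Newton forward-difference form: t_i = -3 + (-8)·C(i-1,1) + 6·C(i-1,2) + 36·C(i-1,3) + 24·C(i-1,4).
At i = 12: i-1 = 11, so t_{12} = -3 - 88 + 330 + 5940 + 7920 = 14099.

14099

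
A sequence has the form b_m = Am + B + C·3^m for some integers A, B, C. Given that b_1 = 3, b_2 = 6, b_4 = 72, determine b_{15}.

14348865

Write the equations: A + B + 3C = 3; 2A + B + 9C = 6; 4A + B + 81C = 72.
Subtracting the first from the second: A + 6C = 3.
Subtracting the second from the third: 2A + 72C = 66.
Solving: C = 1, A = -3, then B = 3.
Therefore b_{15} = -45 + 3 + 1·14348907 = 14348865.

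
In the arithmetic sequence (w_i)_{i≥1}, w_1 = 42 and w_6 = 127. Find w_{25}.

450

Common difference d = (127 - 42) / (6 - 1) = 17.
w_i = 42 + (i - 1)·17.
w_{25} = 42 + 24·17 = 450.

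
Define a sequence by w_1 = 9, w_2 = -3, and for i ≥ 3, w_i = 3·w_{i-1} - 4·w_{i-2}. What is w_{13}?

-61821

Iterate the recurrence:
w_3 = -45; w_4 = -123; w_5 = -189; …; w_{10} = 3093; w_{11} = -4941; w_{12} = -27195; w_{13} = -61821.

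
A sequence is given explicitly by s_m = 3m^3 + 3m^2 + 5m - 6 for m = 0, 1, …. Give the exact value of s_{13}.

7157

s_{13} = 3·13^3 + 3·13^2 + 5·13 - 6 = 7157.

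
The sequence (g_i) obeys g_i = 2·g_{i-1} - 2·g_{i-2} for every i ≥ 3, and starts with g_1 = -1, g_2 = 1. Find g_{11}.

Step forward from the initial values:
g_3 = 4, g_4 = 6, g_5 = 4, g_6 = -4, g_7 = -16, g_8 = -24, g_9 = -16, g_{10} = 16, g_{11} = 64.

64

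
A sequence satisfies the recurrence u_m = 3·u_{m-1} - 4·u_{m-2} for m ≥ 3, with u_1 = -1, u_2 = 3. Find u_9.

-643

Iterate the recurrence:
u_3 = 13;  u_4 = 27;  u_5 = 29;  u_6 = -21;  u_7 = -179;  u_8 = -453;  u_9 = -643.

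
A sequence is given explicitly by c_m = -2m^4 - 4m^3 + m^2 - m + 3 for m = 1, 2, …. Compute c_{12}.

c_{12} = -2·12^4 - 4·12^3 + 1·12^2 - 1·12 + 3 = -48249.

-48249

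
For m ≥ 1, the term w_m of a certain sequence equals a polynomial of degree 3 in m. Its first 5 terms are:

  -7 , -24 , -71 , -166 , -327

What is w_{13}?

1st diffs: -17, -47, -95, -161.
2nd diffs: -30, -48, -66.
3rd diffs: -18, -18 (constant).
So w_m = -3m^3 + 3m^2 - 5m - 2.
Evaluating at m = 13 gives w_{13} = -6151.

-6151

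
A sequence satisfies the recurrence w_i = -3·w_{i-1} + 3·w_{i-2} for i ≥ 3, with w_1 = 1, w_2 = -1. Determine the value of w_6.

-306

Step forward from the initial values:
w_3 = 6; w_4 = -21; w_5 = 81; w_6 = -306.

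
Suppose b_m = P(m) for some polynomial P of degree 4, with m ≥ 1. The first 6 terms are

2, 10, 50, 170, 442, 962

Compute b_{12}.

17690

1st diffs: 8, 40, 120, 272, 520.
2nd diffs: 32, 80, 152, 248.
3rd diffs: 48, 72, 96.
4th diffs: 24, 24 (constant).
So b_m = m^4 - 2m^3 + 3m^2 - 2m + 2.
Evaluating at m = 12 gives b_{12} = 17690.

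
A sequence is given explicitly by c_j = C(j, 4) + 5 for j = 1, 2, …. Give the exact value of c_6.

20

C(6, 4) = 15, so c_6 = 20.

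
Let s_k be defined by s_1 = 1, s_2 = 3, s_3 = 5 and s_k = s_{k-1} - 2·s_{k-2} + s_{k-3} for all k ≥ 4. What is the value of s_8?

Iterate the recurrence:
s_4 = 0; s_5 = -7; s_6 = -2; s_7 = 12; s_8 = 9.

9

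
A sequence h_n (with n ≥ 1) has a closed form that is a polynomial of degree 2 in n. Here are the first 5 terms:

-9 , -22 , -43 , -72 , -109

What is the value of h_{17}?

-1177

1st diffs: -13, -21, -29, -37.
2nd diffs: -8, -8, -8 (constant).
Newton forward-difference form: h_n = -9 + (-13)·C(n-1,1) + (-8)·C(n-1,2).
At n = 17: n-1 = 16, so h_{17} = -9 - 208 - 960 = -1177.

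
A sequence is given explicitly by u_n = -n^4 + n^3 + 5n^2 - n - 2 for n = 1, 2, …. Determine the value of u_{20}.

u_{20} = -1·20^4 + 1·20^3 + 5·20^2 - 1·20 - 2 = -150022.

-150022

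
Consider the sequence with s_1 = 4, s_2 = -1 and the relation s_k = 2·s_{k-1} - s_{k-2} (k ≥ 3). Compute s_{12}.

-51

Compute successive terms:
s_3 = -6; s_4 = -11; s_5 = -16; s_6 = -21; s_7 = -26; s_8 = -31; s_9 = -36; s_{10} = -41; s_{11} = -46; s_{12} = -51.
(Characteristic roots are 1 and 1.)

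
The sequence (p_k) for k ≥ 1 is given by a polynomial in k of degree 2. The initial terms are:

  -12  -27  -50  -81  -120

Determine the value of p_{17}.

1st diffs: -15, -23, -31, -39.
2nd diffs: -8, -8, -8 (constant).
So p_k = -4k^2 - 3k - 5.
Evaluating at k = 17 gives p_{17} = -1212.

-1212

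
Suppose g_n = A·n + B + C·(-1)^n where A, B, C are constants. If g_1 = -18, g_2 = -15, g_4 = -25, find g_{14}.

-75

At n = 1, 2, 4: A + B - C = -18; 2A + B + C = -15; 4A + B + C = -25.
Subtracting the first from the second: A + 2C = 3.
Subtracting the second from the third: 2A = -10.
Solving: C = 4, A = -5, then B = -9.
So g_n = -5·n + (-9) + 4·(-1)^n; at n=14 this is -75.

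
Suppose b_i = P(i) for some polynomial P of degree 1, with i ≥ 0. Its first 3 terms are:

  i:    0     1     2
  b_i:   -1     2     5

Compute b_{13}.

38

1st diffs: 3, 3 (constant).
So b_i = 3i - 1.
Evaluating at i = 13 gives b_{13} = 38.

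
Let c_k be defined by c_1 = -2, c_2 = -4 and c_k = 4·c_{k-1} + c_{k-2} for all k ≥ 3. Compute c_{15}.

Step forward from the initial values:
c_3 = -18  c_4 = -76  c_5 = -322  …  c_{12} = -7881196  c_{13} = -33385282  c_{14} = -141422324  c_{15} = -599074578.

-599074578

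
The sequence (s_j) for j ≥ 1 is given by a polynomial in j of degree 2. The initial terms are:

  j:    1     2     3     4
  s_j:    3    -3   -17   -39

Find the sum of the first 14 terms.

-3416

1st diffs: -6, -14, -22.
2nd diffs: -8, -8 (constant).
So s_j = -4j^2 + 6j + 1.
Continuing: …, -69, -107, -153, -207, …, s_{14} = -699.
Summing j = 1..14 (14 terms) gives -3416.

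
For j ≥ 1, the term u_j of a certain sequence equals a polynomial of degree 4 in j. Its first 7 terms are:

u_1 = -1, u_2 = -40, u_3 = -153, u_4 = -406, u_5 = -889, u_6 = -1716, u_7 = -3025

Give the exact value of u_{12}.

-23310

1st diffs: -39, -113, -253, -483, -827, -1309.
2nd diffs: -74, -140, -230, -344, -482.
3rd diffs: -66, -90, -114, -138.
4th diffs: -24, -24, -24 (constant).
Newton forward-difference form: u_j = -1 + (-39)·C(j-1,1) + (-74)·C(j-1,2) + (-66)·C(j-1,3) + (-24)·C(j-1,4).
At j = 12: j-1 = 11, so u_{12} = -1 - 429 - 4070 - 10890 - 7920 = -23310.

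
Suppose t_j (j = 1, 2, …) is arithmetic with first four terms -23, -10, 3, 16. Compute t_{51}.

Common difference d = 13.
t_j = -23 + (j - 1)·13.
t_{51} = -23 + 50·13 = 627.

627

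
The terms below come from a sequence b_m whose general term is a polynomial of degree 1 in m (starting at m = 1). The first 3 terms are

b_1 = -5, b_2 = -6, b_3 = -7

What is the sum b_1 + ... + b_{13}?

-143

1st diffs: -1, -1 (constant).
So b_m = -m - 4.
Continuing: …, -8, -9, -10, -11, …, b_{13} = -17.
Summing m = 1..13 (13 terms) gives -143.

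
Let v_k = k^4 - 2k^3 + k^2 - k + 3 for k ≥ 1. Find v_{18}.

93621

v_{18} = 1·18^4 - 2·18^3 + 1·18^2 - 1·18 + 3 = 93621.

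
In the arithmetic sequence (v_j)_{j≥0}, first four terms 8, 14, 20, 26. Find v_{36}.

Common difference d = 6.
v_j = 8 + (j - 0)·6.
v_{36} = 8 + 36·6 = 224.

224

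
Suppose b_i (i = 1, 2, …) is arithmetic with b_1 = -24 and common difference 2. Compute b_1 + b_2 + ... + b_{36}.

b_i = -24 + (i - 1)·2.
b_{36} = 46; S = 36·(-24 + 46)/2 = 396.

396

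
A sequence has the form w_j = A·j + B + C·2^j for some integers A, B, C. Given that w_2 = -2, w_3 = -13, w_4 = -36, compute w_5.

-83

At j = 2, 3, 4: 2A + B + 4C = -2; 3A + B + 8C = -13; 4A + B + 16C = -36.
Subtracting the first from the second: A + 4C = -11.
Subtracting the second from the third: A + 8C = -23.
Solving: C = -3, A = 1, then B = 8.
So w_j = 1·j + 8 + (-3)·2^j; at j=5 this is -83.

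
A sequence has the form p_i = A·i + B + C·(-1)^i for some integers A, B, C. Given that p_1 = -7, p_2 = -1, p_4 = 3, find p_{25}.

41

Write the equations: A + B - C = -7; 2A + B + C = -1; 4A + B + C = 3.
Subtracting the first from the second: A + 2C = 6.
Subtracting the second from the third: 2A = 4.
Solving: C = 2, A = 2, then B = -7.
Therefore p_{25} = 50 + (-7) + 2·(-1) = 41.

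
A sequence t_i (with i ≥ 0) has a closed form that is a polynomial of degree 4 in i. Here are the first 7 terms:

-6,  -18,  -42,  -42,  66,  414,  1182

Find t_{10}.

13734

1st diffs: -12, -24, 0, 108, 348, 768.
2nd diffs: -12, 24, 108, 240, 420.
3rd diffs: 36, 84, 132, 180.
4th diffs: 48, 48, 48 (constant).
Newton forward-difference form: t_i = -6 + (-12)·C(i,1) + (-12)·C(i,2) + 36·C(i,3) + 48·C(i,4).
At i = 10: i = 10, so t_{10} = -6 - 120 - 540 + 4320 + 10080 = 13734.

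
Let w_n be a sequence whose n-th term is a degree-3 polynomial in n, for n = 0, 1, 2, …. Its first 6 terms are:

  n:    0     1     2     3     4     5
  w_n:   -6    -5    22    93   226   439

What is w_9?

1st diffs: 1, 27, 71, 133, 213.
2nd diffs: 26, 44, 62, 80.
3rd diffs: 18, 18, 18 (constant).
So w_n = 3n^3 + 4n^2 - 6n - 6.
Evaluating at n = 9 gives w_9 = 2451.

2451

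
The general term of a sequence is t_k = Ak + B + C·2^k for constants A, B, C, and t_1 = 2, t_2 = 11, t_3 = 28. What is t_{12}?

16389

Write the equations: A + B + 2C = 2; 2A + B + 4C = 11; 3A + B + 8C = 28.
Subtracting the first from the second: A + 2C = 9.
Subtracting the second from the third: A + 4C = 17.
Solving: C = 4, A = 1, then B = -7.
Therefore t_{12} = 12 + (-7) + 4·4096 = 16389.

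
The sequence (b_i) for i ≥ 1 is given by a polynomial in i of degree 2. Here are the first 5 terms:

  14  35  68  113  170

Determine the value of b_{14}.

1223

1st diffs: 21, 33, 45, 57.
2nd diffs: 12, 12, 12 (constant).
So b_i = 6i^2 + 3i + 5.
Evaluating at i = 14 gives b_{14} = 1223.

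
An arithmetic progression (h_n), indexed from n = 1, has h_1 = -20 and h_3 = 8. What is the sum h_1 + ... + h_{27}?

Common difference d = (8 - (-20)) / (3 - 1) = 14.
h_n = -20 + (n - 1)·14.
h_{27} = 344; S = 27·(-20 + 344)/2 = 4374.

4374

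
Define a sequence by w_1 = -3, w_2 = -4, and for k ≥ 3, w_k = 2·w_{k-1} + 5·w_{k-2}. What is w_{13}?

-4836927

Iterate the recurrence:
w_3 = -23, w_4 = -66, w_5 = -247, …, w_{10} = -117804, w_{11} = -406543, w_{12} = -1402106, w_{13} = -4836927.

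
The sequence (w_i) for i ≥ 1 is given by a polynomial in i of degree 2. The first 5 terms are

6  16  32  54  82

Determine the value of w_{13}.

522

1st diffs: 10, 16, 22, 28.
2nd diffs: 6, 6, 6 (constant).
Newton forward-difference form: w_i = 6 + 10·C(i-1,1) + 6·C(i-1,2).
At i = 13: i-1 = 12, so w_{13} = 6 + 120 + 396 = 522.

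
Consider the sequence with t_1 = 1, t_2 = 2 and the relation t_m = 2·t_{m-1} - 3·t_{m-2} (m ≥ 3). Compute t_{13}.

-131

Compute successive terms:
t_3 = 1;  t_4 = -4;  t_5 = -11;  …;  t_{10} = -22;  t_{11} = -263;  t_{12} = -460;  t_{13} = -131.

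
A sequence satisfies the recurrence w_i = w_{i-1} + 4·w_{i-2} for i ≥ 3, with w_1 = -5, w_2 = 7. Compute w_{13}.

-16645

Applying the relation repeatedly:
w_3 = -13, w_4 = 15, w_5 = -37, …, w_{10} = -665, w_{11} = -2797, w_{12} = -5457, w_{13} = -16645.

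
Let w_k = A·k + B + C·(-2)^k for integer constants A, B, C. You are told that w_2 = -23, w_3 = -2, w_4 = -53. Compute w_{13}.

The three given values yield: 2A + B + 4C = -23; 3A + B - 8C = -2; 4A + B + 16C = -53.
Subtracting the first from the second: A - 12C = 21.
Subtracting the second from the third: A + 24C = -51.
Solving: C = -2, A = -3, then B = -9.
Hence w_{13} = -3·13 + (-9) + (-2)·(-8192) = 16336.

16336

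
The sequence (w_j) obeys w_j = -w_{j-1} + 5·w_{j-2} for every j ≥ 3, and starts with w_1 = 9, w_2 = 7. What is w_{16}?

Iterate the recurrence:
w_3 = 38;  w_4 = -3;  w_5 = 193;  …;  w_{13} = 452913;  w_{14} = -1229153;  w_{15} = 3493718;  w_{16} = -9639483.

-9639483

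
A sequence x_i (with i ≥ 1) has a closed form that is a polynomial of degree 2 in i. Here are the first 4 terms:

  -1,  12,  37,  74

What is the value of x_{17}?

1st diffs: 13, 25, 37.
2nd diffs: 12, 12 (constant).
So x_i = 6i^2 - 5i - 2.
Evaluating at i = 17 gives x_{17} = 1647.

1647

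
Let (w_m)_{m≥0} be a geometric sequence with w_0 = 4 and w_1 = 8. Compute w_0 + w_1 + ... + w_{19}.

Common ratio r = 2.
w_m = 4·2^(m-0).
S = 4·(2^20 - 1)/(2 - 1) = 4·(1048576 - 1)/(1) = 4194300.

4194300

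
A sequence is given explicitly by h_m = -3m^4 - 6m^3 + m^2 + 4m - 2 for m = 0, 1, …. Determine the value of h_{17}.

h_{17} = -3·17^4 - 6·17^3 + 1·17^2 + 4·17 - 2 = -279686.

-279686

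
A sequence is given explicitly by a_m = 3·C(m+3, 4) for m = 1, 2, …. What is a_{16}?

11628

C(19, 4) = 3876, so a_{16} = 11628.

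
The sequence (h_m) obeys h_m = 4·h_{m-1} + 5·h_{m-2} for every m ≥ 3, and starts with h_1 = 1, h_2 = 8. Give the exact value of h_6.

4688

Applying the relation repeatedly:
h_3 = 37, h_4 = 188, h_5 = 937, h_6 = 4688.
(Characteristic roots are 5 and -1.)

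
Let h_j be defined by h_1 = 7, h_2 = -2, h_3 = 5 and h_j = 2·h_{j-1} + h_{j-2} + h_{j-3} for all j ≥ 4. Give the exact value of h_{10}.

3627

Step forward from the initial values:
h_4 = 15; h_5 = 33; h_6 = 86; h_7 = 220; h_8 = 559; h_9 = 1424; h_{10} = 3627.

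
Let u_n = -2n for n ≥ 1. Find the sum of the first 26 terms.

-702

Over n = 1..26: Σn = 351.
Total = (-2)·351 = -702.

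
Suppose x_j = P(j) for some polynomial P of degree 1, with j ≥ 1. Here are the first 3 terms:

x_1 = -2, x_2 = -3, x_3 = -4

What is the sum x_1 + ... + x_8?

1st diffs: -1, -1 (constant).
So x_j = -j - 1.
Continuing: …, -5, -6, -7, -8, …, x_8 = -9.
Summing j = 1..8 (8 terms) gives -44.

-44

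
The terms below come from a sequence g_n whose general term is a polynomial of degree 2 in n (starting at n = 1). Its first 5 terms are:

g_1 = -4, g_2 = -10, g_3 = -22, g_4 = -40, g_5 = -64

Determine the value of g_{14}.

-550

1st diffs: -6, -12, -18, -24.
2nd diffs: -6, -6, -6 (constant).
So g_n = -3n^2 + 3n - 4.
Evaluating at n = 14 gives g_{14} = -550.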